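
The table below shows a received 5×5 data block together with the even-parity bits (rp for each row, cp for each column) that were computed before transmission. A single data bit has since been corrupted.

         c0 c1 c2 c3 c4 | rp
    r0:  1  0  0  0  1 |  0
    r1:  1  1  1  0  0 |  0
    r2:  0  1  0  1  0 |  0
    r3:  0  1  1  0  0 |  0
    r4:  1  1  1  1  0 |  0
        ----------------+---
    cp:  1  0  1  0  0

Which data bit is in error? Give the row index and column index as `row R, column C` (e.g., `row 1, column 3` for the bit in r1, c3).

row 1, column 4

Recompute each row's even parity and compare to rp:
  r0: data parity 0, sent rp 0 → ok
  r1: data parity 1, sent rp 0 → mismatch
  r2: data parity 0, sent rp 0 → ok
  r3: data parity 0, sent rp 0 → ok
  r4: data parity 0, sent rp 0 → ok
Recompute each column's even parity and compare to cp:
  c0: data parity 1, sent cp 1 → ok
  c1: data parity 0, sent cp 0 → ok
  c2: data parity 1, sent cp 1 → ok
  c3: data parity 0, sent cp 0 → ok
  c4: data parity 1, sent cp 0 → mismatch
Exactly one row (r1) and one column (c4) fail → the flipped bit is at their intersection.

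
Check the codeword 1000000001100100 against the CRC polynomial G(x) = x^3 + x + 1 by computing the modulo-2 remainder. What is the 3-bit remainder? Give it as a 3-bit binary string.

Modulo-2 division of 1000000001100100 by 1011:
  pos 0: 1000 XOR 1011 = 0011
  pos 2: 1100 XOR 1011 = 0111
  pos 3: 1110 XOR 1011 = 0101
  pos 4: 1010 XOR 1011 = 0001
  pos 7: 1011 XOR 1011 = 0000
Remainder = 100 (nonzero — an error is detected).

100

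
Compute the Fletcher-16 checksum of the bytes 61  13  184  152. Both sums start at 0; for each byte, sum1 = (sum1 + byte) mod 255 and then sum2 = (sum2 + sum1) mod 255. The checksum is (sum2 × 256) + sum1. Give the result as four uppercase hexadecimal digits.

269B

Running sums (mod 255):
  after byte 0 (61): sum1=61, sum2=61
  after byte 1 (13): sum1=74, sum2=135
  after byte 2 (184): sum1=3, sum2=138
  after byte 3 (152): sum1=155, sum2=38
Checksum = sum2·256 + sum1 = 38·256 + 155 = 9883 = 0x269B.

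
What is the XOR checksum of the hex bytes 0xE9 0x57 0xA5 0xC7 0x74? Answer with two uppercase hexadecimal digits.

A8

XOR the bytes together:
  start with 0xE9
  0xE9 ⊕ 0x57 = 0xBE
  0xBE ⊕ 0xA5 = 0x1B
  0x1B ⊕ 0xC7 = 0xDC
  0xDC ⊕ 0x74 = 0xA8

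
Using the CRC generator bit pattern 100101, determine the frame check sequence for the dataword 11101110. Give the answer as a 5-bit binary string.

Append 5 zeros: 1110111000000. Divide by 100101 (XOR where the leading bit is 1):
  pos 0: 111011 XOR 100101 = 011110
  pos 1: 111101 XOR 100101 = 011000
  pos 2: 110000 XOR 100101 = 010101
  pos 3: 101010 XOR 100101 = 001111
  pos 5: 111100 XOR 100101 = 011001
  pos 6: 110010 XOR 100101 = 010111
  pos 7: 101110 XOR 100101 = 001011
Remainder (last 5 bits) = 01011. This is the CRC / FCS.

01011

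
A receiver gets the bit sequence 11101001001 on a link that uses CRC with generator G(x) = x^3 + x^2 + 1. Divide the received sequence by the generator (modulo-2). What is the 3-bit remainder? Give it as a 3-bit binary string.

001

Modulo-2 division of 11101001001 by 1101:
  pos 0: 1110 XOR 1101 = 0011
  pos 2: 1110 XOR 1101 = 0011
  pos 4: 1101 XOR 1101 = 0000
Remainder = 001 (nonzero — an error is detected).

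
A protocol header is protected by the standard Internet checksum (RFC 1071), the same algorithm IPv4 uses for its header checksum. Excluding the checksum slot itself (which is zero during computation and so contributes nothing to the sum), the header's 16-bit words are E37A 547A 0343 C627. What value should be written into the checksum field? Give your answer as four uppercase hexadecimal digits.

FE9F

One's-complement addition (fold any carry out of bit 15 back into bit 0):
  0xE37A + 0x547A = 0x137F4 → wrap carry → 0x37F5
  0x37F5 + 0x0343 = 0x03B38
  0x3B38 + 0xC627 = 0x1015F → wrap carry → 0x0160
One's-complement sum = 0x0160.
Checksum = ~0x0160 & 0xFFFF = 0xFE9F.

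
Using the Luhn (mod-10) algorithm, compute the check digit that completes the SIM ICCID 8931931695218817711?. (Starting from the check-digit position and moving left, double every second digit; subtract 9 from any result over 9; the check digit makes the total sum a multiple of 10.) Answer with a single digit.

6

Partial digits right→left: 1 1 7 7 1 8 8 1 2 5 9 6 1 3 9 1 3 9 8
Double every second digit counting from the check-digit position (so the 1st, 3rd, 5th, ... of the partial from the right).
  doubled (with −9 where >9): 2 5 2 7 4 9 2 9 6 7 → sum 53
  kept as-is: 1 7 8 1 5 6 3 1 9 → sum 41
Total = 53 + 41 = 94.
Check digit = (10 − (94 mod 10)) mod 10 = 6.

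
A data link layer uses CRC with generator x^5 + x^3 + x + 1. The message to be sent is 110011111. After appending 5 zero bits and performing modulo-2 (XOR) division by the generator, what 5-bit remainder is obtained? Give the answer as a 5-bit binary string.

Append 5 zeros: 11001111100000. Divide by 101011 (XOR where the leading bit is 1):
  pos 0: 110011 XOR 101011 = 011000
  pos 1: 110001 XOR 101011 = 011010
  pos 2: 110101 XOR 101011 = 011110
  pos 3: 111101 XOR 101011 = 010110
  pos 4: 101100 XOR 101011 = 000111
  pos 7: 111000 XOR 101011 = 010011
  pos 8: 100110 XOR 101011 = 001101
Remainder (last 5 bits) = 01101. This is the CRC / FCS.

01101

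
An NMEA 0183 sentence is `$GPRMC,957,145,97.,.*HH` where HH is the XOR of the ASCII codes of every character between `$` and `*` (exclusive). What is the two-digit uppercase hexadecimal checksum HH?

4E

XOR the ASCII codes of the payload characters:
  'G' = 0x47 → acc = 0x47
  'P' = 0x50 → acc = 0x17
  'R' = 0x52 → acc = 0x45
  'M' = 0x4D → acc = 0x08
  'C' = 0x43 → acc = 0x4B
  ',' = 0x2C → acc = 0x67
  '9' = 0x39 → acc = 0x5E
  '5' = 0x35 → acc = 0x6B
  '7' = 0x37 → acc = 0x5C
  ',' = 0x2C → acc = 0x70
  '1' = 0x31 → acc = 0x41
  '4' = 0x34 → acc = 0x75
  '5' = 0x35 → acc = 0x40
  ',' = 0x2C → acc = 0x6C
  '9' = 0x39 → acc = 0x55
  '7' = 0x37 → acc = 0x62
  '.' = 0x2E → acc = 0x4C
  ',' = 0x2C → acc = 0x60
  '.' = 0x2E → acc = 0x4E
Checksum = 0x4E.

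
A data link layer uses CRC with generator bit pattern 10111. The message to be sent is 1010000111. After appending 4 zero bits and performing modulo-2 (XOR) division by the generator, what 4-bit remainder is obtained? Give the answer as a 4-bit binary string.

Append 4 zeros: 10100001110000. Divide by 10111 (XOR where the leading bit is 1):
  pos 0: 10100 XOR 10111 = 00011
  pos 3: 11001 XOR 10111 = 01110
  pos 4: 11101 XOR 10111 = 01010
  pos 5: 10101 XOR 10111 = 00010
  pos 8: 10000 XOR 10111 = 00111
Remainder (last 4 bits) = 1110. This is the CRC / FCS.

1110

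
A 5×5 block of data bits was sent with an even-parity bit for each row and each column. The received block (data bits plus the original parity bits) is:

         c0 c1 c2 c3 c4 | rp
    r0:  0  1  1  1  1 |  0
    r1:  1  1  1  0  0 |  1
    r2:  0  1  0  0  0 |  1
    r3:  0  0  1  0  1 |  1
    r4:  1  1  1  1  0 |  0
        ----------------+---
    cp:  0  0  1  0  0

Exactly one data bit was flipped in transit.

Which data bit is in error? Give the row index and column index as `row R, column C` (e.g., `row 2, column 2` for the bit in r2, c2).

row 3, column 2

Recompute each row's even parity and compare to rp:
  r0: data parity 0, sent rp 0 → ok
  r1: data parity 1, sent rp 1 → ok
  r2: data parity 1, sent rp 1 → ok
  r3: data parity 0, sent rp 1 → mismatch
  r4: data parity 0, sent rp 0 → ok
Recompute each column's even parity and compare to cp:
  c0: data parity 0, sent cp 0 → ok
  c1: data parity 0, sent cp 0 → ok
  c2: data parity 0, sent cp 1 → mismatch
  c3: data parity 0, sent cp 0 → ok
  c4: data parity 0, sent cp 0 → ok
Exactly one row (r3) and one column (c2) fail → the flipped bit is at their intersection.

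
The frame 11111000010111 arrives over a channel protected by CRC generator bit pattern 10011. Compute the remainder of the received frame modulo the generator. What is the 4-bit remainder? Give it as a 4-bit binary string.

0101

Modulo-2 division of 11111000010111 by 10011:
  pos 0: 11111 XOR 10011 = 01100
  pos 1: 11000 XOR 10011 = 01011
  pos 2: 10110 XOR 10011 = 00101
  pos 4: 10100 XOR 10011 = 00111
  pos 6: 11110 XOR 10011 = 01101
  pos 7: 11011 XOR 10011 = 01000
  pos 8: 10001 XOR 10011 = 00010
Remainder = 0101 (nonzero — an error is detected).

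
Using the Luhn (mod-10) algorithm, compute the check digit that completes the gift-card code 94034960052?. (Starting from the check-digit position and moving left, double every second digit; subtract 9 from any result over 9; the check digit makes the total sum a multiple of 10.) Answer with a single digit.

5

Partial digits right→left: 2 5 0 0 6 9 4 3 0 4 9
Double every second digit counting from the check-digit position (so the 1st, 3rd, 5th, ... of the partial from the right).
  doubled (with −9 where >9): 4 0 3 8 0 9 → sum 24
  kept as-is: 5 0 9 3 4 → sum 21
Total = 24 + 21 = 45.
Check digit = (10 − (45 mod 10)) mod 10 = 5.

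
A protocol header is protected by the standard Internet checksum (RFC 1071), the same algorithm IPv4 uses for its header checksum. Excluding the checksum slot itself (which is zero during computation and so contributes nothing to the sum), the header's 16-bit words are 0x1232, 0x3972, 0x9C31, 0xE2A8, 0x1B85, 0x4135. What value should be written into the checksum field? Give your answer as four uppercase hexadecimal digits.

D8C6

One's-complement addition (fold any carry out of bit 15 back into bit 0):
  0x1232 + 0x3972 = 0x04BA4
  0x4BA4 + 0x9C31 = 0x0E7D5
  0xE7D5 + 0xE2A8 = 0x1CA7D → wrap carry → 0xCA7E
  0xCA7E + 0x1B85 = 0x0E603
  0xE603 + 0x4135 = 0x12738 → wrap carry → 0x2739
One's-complement sum = 0x2739.
Checksum = ~0x2739 & 0xFFFF = 0xD8C6.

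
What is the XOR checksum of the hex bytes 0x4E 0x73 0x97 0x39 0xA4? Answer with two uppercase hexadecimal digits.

37

XOR the bytes together:
  start with 0x4E
  0x4E ⊕ 0x73 = 0x3D
  0x3D ⊕ 0x97 = 0xAA
  0xAA ⊕ 0x39 = 0x93
  0x93 ⊕ 0xA4 = 0x37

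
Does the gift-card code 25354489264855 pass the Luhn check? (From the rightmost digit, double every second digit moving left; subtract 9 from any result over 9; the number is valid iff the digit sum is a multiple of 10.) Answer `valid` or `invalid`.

valid

From the right, keep odd positions and double even positions (subtract 9 from any doubled value over 9):
  doubled (positions 2,4,...): 1 8 4 7 8 6 4 → sum 38
  kept (positions 1,3,...): 5 8 6 9 4 5 5 → sum 42
Total = 80.
80 mod 10 = 0, so the number is valid.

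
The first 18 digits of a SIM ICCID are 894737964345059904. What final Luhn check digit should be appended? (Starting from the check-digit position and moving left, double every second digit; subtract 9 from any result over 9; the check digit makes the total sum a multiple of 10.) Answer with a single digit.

Partial digits right→left: 4 0 9 9 5 0 5 4 3 4 6 9 7 3 7 4 9 8
Double every second digit counting from the check-digit position (so the 1st, 3rd, 5th, ... of the partial from the right).
  doubled (with −9 where >9): 8 9 1 1 6 3 5 5 9 → sum 47
  kept as-is: 0 9 0 4 4 9 3 4 8 → sum 41
Total = 47 + 41 = 88.
Check digit = (10 − (88 mod 10)) mod 10 = 2.

2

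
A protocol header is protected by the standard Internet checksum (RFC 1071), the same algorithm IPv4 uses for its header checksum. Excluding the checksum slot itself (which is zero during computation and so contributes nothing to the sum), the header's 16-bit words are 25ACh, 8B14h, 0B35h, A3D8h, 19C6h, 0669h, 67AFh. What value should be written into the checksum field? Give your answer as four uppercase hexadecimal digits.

One's-complement addition (fold any carry out of bit 15 back into bit 0):
  0x25AC + 0x8B14 = 0x0B0C0
  0xB0C0 + 0x0B35 = 0x0BBF5
  0xBBF5 + 0xA3D8 = 0x15FCD → wrap carry → 0x5FCE
  0x5FCE + 0x19C6 = 0x07994
  0x7994 + 0x0669 = 0x07FFD
  0x7FFD + 0x67AF = 0x0E7AC
One's-complement sum = 0xE7AC.
Checksum = ~0xE7AC & 0xFFFF = 0x1853.

1853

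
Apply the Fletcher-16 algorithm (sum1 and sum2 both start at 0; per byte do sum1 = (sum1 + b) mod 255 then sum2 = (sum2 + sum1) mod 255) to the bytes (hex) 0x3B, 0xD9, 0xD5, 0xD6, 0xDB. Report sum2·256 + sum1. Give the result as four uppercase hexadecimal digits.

9A9D

Running sums (mod 255):
  after byte 0 (0x3B): sum1=59, sum2=59
  after byte 1 (0xD9): sum1=21, sum2=80
  after byte 2 (0xD5): sum1=234, sum2=59
  after byte 3 (0xD6): sum1=193, sum2=252
  after byte 4 (0xDB): sum1=157, sum2=154
Checksum = sum2·256 + sum1 = 154·256 + 157 = 39581 = 0x9A9D.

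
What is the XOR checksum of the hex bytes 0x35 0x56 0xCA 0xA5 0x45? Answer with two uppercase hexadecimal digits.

49

XOR the bytes together:
  start with 0x35
  0x35 ⊕ 0x56 = 0x63
  0x63 ⊕ 0xCA = 0xA9
  0xA9 ⊕ 0xA5 = 0x0C
  0x0C ⊕ 0x45 = 0x49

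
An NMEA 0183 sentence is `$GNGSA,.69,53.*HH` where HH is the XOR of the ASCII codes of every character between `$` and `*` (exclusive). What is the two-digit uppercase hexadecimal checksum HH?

55

XOR the ASCII codes of the payload characters:
  'G' = 0x47 → acc = 0x47
  'N' = 0x4E → acc = 0x09
  'G' = 0x47 → acc = 0x4E
  'S' = 0x53 → acc = 0x1D
  'A' = 0x41 → acc = 0x5C
  ',' = 0x2C → acc = 0x70
  '.' = 0x2E → acc = 0x5E
  '6' = 0x36 → acc = 0x68
  '9' = 0x39 → acc = 0x51
  ',' = 0x2C → acc = 0x7D
  '5' = 0x35 → acc = 0x48
  '3' = 0x33 → acc = 0x7B
  '.' = 0x2E → acc = 0x55
Checksum = 0x55.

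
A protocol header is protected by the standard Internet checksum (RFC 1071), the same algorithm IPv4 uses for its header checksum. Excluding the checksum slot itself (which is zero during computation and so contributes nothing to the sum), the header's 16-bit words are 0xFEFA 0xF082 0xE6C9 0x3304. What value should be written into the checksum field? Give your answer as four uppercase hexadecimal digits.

One's-complement addition (fold any carry out of bit 15 back into bit 0):
  0xFEFA + 0xF082 = 0x1EF7C → wrap carry → 0xEF7D
  0xEF7D + 0xE6C9 = 0x1D646 → wrap carry → 0xD647
  0xD647 + 0x3304 = 0x1094B → wrap carry → 0x094C
One's-complement sum = 0x094C.
Checksum = ~0x094C & 0xFFFF = 0xF6B3.

F6B3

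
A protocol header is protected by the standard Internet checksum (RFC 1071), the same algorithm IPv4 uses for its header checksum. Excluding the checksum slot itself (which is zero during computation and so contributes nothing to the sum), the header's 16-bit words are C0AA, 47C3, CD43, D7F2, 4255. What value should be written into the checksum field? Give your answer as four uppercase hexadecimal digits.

1006

One's-complement addition (fold any carry out of bit 15 back into bit 0):
  0xC0AA + 0x47C3 = 0x1086D → wrap carry → 0x086E
  0x086E + 0xCD43 = 0x0D5B1
  0xD5B1 + 0xD7F2 = 0x1ADA3 → wrap carry → 0xADA4
  0xADA4 + 0x4255 = 0x0EFF9
One's-complement sum = 0xEFF9.
Checksum = ~0xEFF9 & 0xFFFF = 0x1006.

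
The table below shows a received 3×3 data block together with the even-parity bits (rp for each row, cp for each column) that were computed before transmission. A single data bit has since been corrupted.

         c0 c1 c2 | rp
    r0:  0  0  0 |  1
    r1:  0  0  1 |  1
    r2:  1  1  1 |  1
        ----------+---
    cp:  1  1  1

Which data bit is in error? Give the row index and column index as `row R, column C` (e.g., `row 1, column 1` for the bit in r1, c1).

Recompute each row's even parity and compare to rp:
  r0: data parity 0, sent rp 1 → mismatch
  r1: data parity 1, sent rp 1 → ok
  r2: data parity 1, sent rp 1 → ok
Recompute each column's even parity and compare to cp:
  c0: data parity 1, sent cp 1 → ok
  c1: data parity 1, sent cp 1 → ok
  c2: data parity 0, sent cp 1 → mismatch
Exactly one row (r0) and one column (c2) fail → the flipped bit is at their intersection.

row 0, column 2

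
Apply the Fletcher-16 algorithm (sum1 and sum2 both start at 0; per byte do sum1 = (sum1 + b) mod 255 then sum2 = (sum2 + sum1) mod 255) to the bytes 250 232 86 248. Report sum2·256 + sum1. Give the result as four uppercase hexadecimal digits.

4C33

Running sums (mod 255):
  after byte 0 (250): sum1=250, sum2=250
  after byte 1 (232): sum1=227, sum2=222
  after byte 2 (86): sum1=58, sum2=25
  after byte 3 (248): sum1=51, sum2=76
Checksum = sum2·256 + sum1 = 76·256 + 51 = 19507 = 0x4C33.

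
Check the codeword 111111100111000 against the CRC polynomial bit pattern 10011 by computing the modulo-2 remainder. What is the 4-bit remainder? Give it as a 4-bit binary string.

0000

Modulo-2 division of 111111100111000 by 10011:
  pos 0: 11111 XOR 10011 = 01100
  pos 1: 11001 XOR 10011 = 01010
  pos 2: 10101 XOR 10011 = 00110
  pos 4: 11000 XOR 10011 = 01011
  pos 5: 10111 XOR 10011 = 00100
  pos 7: 10011 XOR 10011 = 00000
Remainder = 0000 (zero — the frame passes the CRC check).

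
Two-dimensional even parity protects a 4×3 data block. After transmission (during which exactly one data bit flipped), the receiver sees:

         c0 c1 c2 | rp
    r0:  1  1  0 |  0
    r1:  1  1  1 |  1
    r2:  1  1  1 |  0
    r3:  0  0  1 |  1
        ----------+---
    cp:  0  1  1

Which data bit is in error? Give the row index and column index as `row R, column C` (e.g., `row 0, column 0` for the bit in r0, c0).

row 2, column 0

Recompute each row's even parity and compare to rp:
  r0: data parity 0, sent rp 0 → ok
  r1: data parity 1, sent rp 1 → ok
  r2: data parity 1, sent rp 0 → mismatch
  r3: data parity 1, sent rp 1 → ok
Recompute each column's even parity and compare to cp:
  c0: data parity 1, sent cp 0 → mismatch
  c1: data parity 1, sent cp 1 → ok
  c2: data parity 1, sent cp 1 → ok
Exactly one row (r2) and one column (c0) fail → the flipped bit is at their intersection.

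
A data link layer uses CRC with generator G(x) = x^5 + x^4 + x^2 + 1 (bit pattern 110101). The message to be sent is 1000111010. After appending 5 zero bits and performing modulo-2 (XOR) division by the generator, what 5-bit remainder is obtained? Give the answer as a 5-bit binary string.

Append 5 zeros: 100011101000000. Divide by 110101 (XOR where the leading bit is 1):
  pos 0: 100011 XOR 110101 = 010110
  pos 1: 101101 XOR 110101 = 011000
  pos 2: 110000 XOR 110101 = 000101
  pos 5: 101100 XOR 110101 = 011001
  pos 6: 110010 XOR 110101 = 000111
  pos 9: 111000 XOR 110101 = 001101
Remainder (last 5 bits) = 01101. This is the CRC / FCS.

01101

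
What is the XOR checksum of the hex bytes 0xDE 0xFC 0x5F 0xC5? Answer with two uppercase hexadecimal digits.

B8

XOR the bytes together:
  start with 0xDE
  0xDE ⊕ 0xFC = 0x22
  0x22 ⊕ 0x5F = 0x7D
  0x7D ⊕ 0xC5 = 0xB8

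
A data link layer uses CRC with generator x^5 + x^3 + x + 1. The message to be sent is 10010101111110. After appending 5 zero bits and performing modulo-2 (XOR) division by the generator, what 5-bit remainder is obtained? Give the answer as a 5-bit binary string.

01011

Append 5 zeros: 1001010111111000000. Divide by 101011 (XOR where the leading bit is 1):
  pos 0: 100101 XOR 101011 = 001110
  pos 2: 111001 XOR 101011 = 010010
  pos 3: 100101 XOR 101011 = 001110
  pos 5: 111011 XOR 101011 = 010000
  pos 6: 100001 XOR 101011 = 001010
  pos 8: 101010 XOR 101011 = 000001
  pos 13: 100000 XOR 101011 = 001011
Remainder (last 5 bits) = 01011. This is the CRC / FCS.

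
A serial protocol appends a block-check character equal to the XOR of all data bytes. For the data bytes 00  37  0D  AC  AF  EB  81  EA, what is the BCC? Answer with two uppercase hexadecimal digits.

XOR the bytes together:
  start with 0x00
  0x00 ⊕ 0x37 = 0x37
  0x37 ⊕ 0x0D = 0x3A
  0x3A ⊕ 0xAC = 0x96
  0x96 ⊕ 0xAF = 0x39
  0x39 ⊕ 0xEB = 0xD2
  0xD2 ⊕ 0x81 = 0x53
  0x53 ⊕ 0xEA = 0xB9

B9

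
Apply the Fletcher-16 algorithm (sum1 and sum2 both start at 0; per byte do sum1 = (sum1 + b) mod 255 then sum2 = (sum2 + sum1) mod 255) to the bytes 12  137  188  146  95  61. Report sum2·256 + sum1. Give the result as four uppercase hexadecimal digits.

Running sums (mod 255):
  after byte 0 (12): sum1=12, sum2=12
  after byte 1 (137): sum1=149, sum2=161
  after byte 2 (188): sum1=82, sum2=243
  after byte 3 (146): sum1=228, sum2=216
  after byte 4 (95): sum1=68, sum2=29
  after byte 5 (61): sum1=129, sum2=158
Checksum = sum2·256 + sum1 = 158·256 + 129 = 40577 = 0x9E81.

9E81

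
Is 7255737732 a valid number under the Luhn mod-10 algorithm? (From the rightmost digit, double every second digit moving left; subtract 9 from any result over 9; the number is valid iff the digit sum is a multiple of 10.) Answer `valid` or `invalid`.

From the right, keep odd positions and double even positions (subtract 9 from any doubled value over 9):
  doubled (positions 2,4,...): 6 5 5 1 5 → sum 22
  kept (positions 1,3,...): 2 7 3 5 2 → sum 19
Total = 41.
41 mod 10 = 1, so the number is invalid.

invalid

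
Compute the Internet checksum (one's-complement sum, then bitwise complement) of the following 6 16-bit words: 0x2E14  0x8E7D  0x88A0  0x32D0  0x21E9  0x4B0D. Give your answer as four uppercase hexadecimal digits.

One's-complement addition (fold any carry out of bit 15 back into bit 0):
  0x2E14 + 0x8E7D = 0x0BC91
  0xBC91 + 0x88A0 = 0x14531 → wrap carry → 0x4532
  0x4532 + 0x32D0 = 0x07802
  0x7802 + 0x21E9 = 0x099EB
  0x99EB + 0x4B0D = 0x0E4F8
One's-complement sum = 0xE4F8.
Checksum = ~0xE4F8 & 0xFFFF = 0x1B07.

1B07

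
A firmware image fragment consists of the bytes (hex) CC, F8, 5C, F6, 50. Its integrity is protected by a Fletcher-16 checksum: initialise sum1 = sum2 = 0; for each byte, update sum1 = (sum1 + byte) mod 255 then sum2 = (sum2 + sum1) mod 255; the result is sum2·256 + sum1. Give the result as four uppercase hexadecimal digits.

3769

Running sums (mod 255):
  after byte 0 (CC): sum1=204, sum2=204
  after byte 1 (F8): sum1=197, sum2=146
  after byte 2 (5C): sum1=34, sum2=180
  after byte 3 (F6): sum1=25, sum2=205
  after byte 4 (50): sum1=105, sum2=55
Checksum = sum2·256 + sum1 = 55·256 + 105 = 14185 = 0x3769.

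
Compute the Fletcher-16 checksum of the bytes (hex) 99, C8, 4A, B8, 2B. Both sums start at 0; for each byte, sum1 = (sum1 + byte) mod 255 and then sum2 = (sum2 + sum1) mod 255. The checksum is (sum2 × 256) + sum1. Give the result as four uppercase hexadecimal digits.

9E90

Running sums (mod 255):
  after byte 0 (99): sum1=153, sum2=153
  after byte 1 (C8): sum1=98, sum2=251
  after byte 2 (4A): sum1=172, sum2=168
  after byte 3 (B8): sum1=101, sum2=14
  after byte 4 (2B): sum1=144, sum2=158
Checksum = sum2·256 + sum1 = 158·256 + 144 = 40592 = 0x9E90.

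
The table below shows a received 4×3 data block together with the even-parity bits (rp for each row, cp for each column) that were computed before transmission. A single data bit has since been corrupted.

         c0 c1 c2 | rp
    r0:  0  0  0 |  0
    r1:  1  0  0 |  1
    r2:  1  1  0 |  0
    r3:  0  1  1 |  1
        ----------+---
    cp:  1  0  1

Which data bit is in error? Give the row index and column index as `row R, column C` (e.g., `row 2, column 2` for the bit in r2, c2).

row 3, column 0

Recompute each row's even parity and compare to rp:
  r0: data parity 0, sent rp 0 → ok
  r1: data parity 1, sent rp 1 → ok
  r2: data parity 0, sent rp 0 → ok
  r3: data parity 0, sent rp 1 → mismatch
Recompute each column's even parity and compare to cp:
  c0: data parity 0, sent cp 1 → mismatch
  c1: data parity 0, sent cp 0 → ok
  c2: data parity 1, sent cp 1 → ok
Exactly one row (r3) and one column (c0) fail → the flipped bit is at their intersection.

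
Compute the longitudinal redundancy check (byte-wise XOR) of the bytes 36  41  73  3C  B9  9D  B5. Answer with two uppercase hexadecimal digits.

A9

XOR the bytes together:
  start with 0x36
  0x36 ⊕ 0x41 = 0x77
  0x77 ⊕ 0x73 = 0x04
  0x04 ⊕ 0x3C = 0x38
  0x38 ⊕ 0xB9 = 0x81
  0x81 ⊕ 0x9D = 0x1C
  0x1C ⊕ 0xB5 = 0xA9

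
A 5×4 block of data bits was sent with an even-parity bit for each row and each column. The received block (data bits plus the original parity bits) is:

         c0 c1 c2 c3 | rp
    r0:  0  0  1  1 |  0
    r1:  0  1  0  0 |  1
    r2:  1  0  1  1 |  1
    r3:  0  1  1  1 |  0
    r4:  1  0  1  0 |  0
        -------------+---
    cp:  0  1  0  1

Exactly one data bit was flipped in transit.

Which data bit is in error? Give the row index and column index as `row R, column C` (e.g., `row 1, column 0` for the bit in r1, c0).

Recompute each row's even parity and compare to rp:
  r0: data parity 0, sent rp 0 → ok
  r1: data parity 1, sent rp 1 → ok
  r2: data parity 1, sent rp 1 → ok
  r3: data parity 1, sent rp 0 → mismatch
  r4: data parity 0, sent rp 0 → ok
Recompute each column's even parity and compare to cp:
  c0: data parity 0, sent cp 0 → ok
  c1: data parity 0, sent cp 1 → mismatch
  c2: data parity 0, sent cp 0 → ok
  c3: data parity 1, sent cp 1 → ok
Exactly one row (r3) and one column (c1) fail → the flipped bit is at their intersection.

row 3, column 1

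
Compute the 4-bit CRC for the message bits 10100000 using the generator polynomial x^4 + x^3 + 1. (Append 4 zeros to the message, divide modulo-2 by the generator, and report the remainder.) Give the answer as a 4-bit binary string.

1000

Append 4 zeros: 101000000000. Divide by 11001 (XOR where the leading bit is 1):
  pos 0: 10100 XOR 11001 = 01101
  pos 1: 11010 XOR 11001 = 00011
  pos 4: 11000 XOR 11001 = 00001
Remainder (last 4 bits) = 1000. This is the CRC / FCS.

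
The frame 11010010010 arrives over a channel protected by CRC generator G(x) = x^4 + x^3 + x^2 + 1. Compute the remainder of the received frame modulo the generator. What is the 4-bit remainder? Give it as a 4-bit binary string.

Modulo-2 division of 11010010010 by 11101:
  pos 0: 11010 XOR 11101 = 00111
  pos 2: 11101 XOR 11101 = 00000
Remainder = 0010 (nonzero — an error is detected).

0010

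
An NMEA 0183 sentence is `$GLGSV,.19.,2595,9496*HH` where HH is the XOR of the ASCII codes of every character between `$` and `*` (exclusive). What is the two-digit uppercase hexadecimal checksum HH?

XOR the ASCII codes of the payload characters:
  'G' = 0x47 → acc = 0x47
  'L' = 0x4C → acc = 0x0B
  'G' = 0x47 → acc = 0x4C
  'S' = 0x53 → acc = 0x1F
  'V' = 0x56 → acc = 0x49
  ',' = 0x2C → acc = 0x65
  '.' = 0x2E → acc = 0x4B
  '1' = 0x31 → acc = 0x7A
  '9' = 0x39 → acc = 0x43
  '.' = 0x2E → acc = 0x6D
  ',' = 0x2C → acc = 0x41
  '2' = 0x32 → acc = 0x73
  '5' = 0x35 → acc = 0x46
  '9' = 0x39 → acc = 0x7F
  '5' = 0x35 → acc = 0x4A
  ',' = 0x2C → acc = 0x66
  '9' = 0x39 → acc = 0x5F
  '4' = 0x34 → acc = 0x6B
  '9' = 0x39 → acc = 0x52
  '6' = 0x36 → acc = 0x64
Checksum = 0x64.

64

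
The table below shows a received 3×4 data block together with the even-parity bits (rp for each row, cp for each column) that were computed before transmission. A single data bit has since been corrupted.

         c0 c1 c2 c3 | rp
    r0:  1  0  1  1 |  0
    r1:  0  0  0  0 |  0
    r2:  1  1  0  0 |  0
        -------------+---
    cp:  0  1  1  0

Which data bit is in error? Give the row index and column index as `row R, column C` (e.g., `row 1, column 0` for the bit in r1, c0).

Recompute each row's even parity and compare to rp:
  r0: data parity 1, sent rp 0 → mismatch
  r1: data parity 0, sent rp 0 → ok
  r2: data parity 0, sent rp 0 → ok
Recompute each column's even parity and compare to cp:
  c0: data parity 0, sent cp 0 → ok
  c1: data parity 1, sent cp 1 → ok
  c2: data parity 1, sent cp 1 → ok
  c3: data parity 1, sent cp 0 → mismatch
Exactly one row (r0) and one column (c3) fail → the flipped bit is at their intersection.

row 0, column 3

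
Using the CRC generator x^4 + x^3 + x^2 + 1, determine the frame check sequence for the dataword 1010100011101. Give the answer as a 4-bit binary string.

0010

Append 4 zeros: 10101000111010000. Divide by 11101 (XOR where the leading bit is 1):
  pos 0: 10101 XOR 11101 = 01000
  pos 1: 10000 XOR 11101 = 01101
  pos 2: 11010 XOR 11101 = 00111
  pos 4: 11101 XOR 11101 = 00000
  pos 9: 11010 XOR 11101 = 00111
  pos 11: 11100 XOR 11101 = 00001
Remainder (last 4 bits) = 0010. This is the CRC / FCS.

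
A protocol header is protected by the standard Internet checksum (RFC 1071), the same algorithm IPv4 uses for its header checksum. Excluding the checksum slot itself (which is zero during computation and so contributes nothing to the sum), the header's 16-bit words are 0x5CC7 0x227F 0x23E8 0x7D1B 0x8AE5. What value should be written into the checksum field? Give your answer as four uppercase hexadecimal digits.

One's-complement addition (fold any carry out of bit 15 back into bit 0):
  0x5CC7 + 0x227F = 0x07F46
  0x7F46 + 0x23E8 = 0x0A32E
  0xA32E + 0x7D1B = 0x12049 → wrap carry → 0x204A
  0x204A + 0x8AE5 = 0x0AB2F
One's-complement sum = 0xAB2F.
Checksum = ~0xAB2F & 0xFFFF = 0x54D0.

54D0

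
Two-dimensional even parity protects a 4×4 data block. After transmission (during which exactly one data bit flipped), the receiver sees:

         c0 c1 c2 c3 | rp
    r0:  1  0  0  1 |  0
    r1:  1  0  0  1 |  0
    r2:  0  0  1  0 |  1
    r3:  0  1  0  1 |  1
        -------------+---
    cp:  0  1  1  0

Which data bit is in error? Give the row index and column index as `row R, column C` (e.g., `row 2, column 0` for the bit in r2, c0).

Recompute each row's even parity and compare to rp:
  r0: data parity 0, sent rp 0 → ok
  r1: data parity 0, sent rp 0 → ok
  r2: data parity 1, sent rp 1 → ok
  r3: data parity 0, sent rp 1 → mismatch
Recompute each column's even parity and compare to cp:
  c0: data parity 0, sent cp 0 → ok
  c1: data parity 1, sent cp 1 → ok
  c2: data parity 1, sent cp 1 → ok
  c3: data parity 1, sent cp 0 → mismatch
Exactly one row (r3) and one column (c3) fail → the flipped bit is at their intersection.

row 3, column 3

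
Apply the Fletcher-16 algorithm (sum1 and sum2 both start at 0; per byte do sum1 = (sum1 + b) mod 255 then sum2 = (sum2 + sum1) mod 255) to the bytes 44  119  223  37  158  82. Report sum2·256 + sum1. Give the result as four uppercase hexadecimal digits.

DC99

Running sums (mod 255):
  after byte 0 (44): sum1=44, sum2=44
  after byte 1 (119): sum1=163, sum2=207
  after byte 2 (223): sum1=131, sum2=83
  after byte 3 (37): sum1=168, sum2=251
  after byte 4 (158): sum1=71, sum2=67
  after byte 5 (82): sum1=153, sum2=220
Checksum = sum2·256 + sum1 = 220·256 + 153 = 56473 = 0xDC99.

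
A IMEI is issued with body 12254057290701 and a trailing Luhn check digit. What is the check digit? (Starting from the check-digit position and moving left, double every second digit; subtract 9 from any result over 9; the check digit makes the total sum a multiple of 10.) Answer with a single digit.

0

Partial digits right→left: 1 0 7 0 9 2 7 5 0 4 5 2 2 1
Double every second digit counting from the check-digit position (so the 1st, 3rd, 5th, ... of the partial from the right).
  doubled (with −9 where >9): 2 5 9 5 0 1 4 → sum 26
  kept as-is: 0 0 2 5 4 2 1 → sum 14
Total = 26 + 14 = 40.
Check digit = (10 − (40 mod 10)) mod 10 = 0.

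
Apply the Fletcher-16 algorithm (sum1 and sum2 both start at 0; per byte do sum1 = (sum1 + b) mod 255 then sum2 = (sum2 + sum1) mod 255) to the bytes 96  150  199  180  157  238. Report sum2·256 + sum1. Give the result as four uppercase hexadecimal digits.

Running sums (mod 255):
  after byte 0 (96): sum1=96, sum2=96
  after byte 1 (150): sum1=246, sum2=87
  after byte 2 (199): sum1=190, sum2=22
  after byte 3 (180): sum1=115, sum2=137
  after byte 4 (157): sum1=17, sum2=154
  after byte 5 (238): sum1=0, sum2=154
Checksum = sum2·256 + sum1 = 154·256 + 0 = 39424 = 0x9A00.

9A00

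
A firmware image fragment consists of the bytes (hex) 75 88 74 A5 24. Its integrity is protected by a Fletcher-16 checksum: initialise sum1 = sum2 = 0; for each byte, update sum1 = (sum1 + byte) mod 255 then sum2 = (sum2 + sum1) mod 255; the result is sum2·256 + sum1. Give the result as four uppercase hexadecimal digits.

Running sums (mod 255):
  after byte 0 (75): sum1=117, sum2=117
  after byte 1 (88): sum1=253, sum2=115
  after byte 2 (74): sum1=114, sum2=229
  after byte 3 (A5): sum1=24, sum2=253
  after byte 4 (24): sum1=60, sum2=58
Checksum = sum2·256 + sum1 = 58·256 + 60 = 14908 = 0x3A3C.

3A3C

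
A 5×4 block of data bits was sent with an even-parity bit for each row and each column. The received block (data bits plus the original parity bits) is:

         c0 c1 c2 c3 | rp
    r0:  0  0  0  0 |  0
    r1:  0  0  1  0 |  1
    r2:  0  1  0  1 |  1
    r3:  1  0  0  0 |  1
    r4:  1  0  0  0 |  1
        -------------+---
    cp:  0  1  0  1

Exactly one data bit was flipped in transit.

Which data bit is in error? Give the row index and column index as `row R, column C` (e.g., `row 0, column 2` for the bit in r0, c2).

row 2, column 2

Recompute each row's even parity and compare to rp:
  r0: data parity 0, sent rp 0 → ok
  r1: data parity 1, sent rp 1 → ok
  r2: data parity 0, sent rp 1 → mismatch
  r3: data parity 1, sent rp 1 → ok
  r4: data parity 1, sent rp 1 → ok
Recompute each column's even parity and compare to cp:
  c0: data parity 0, sent cp 0 → ok
  c1: data parity 1, sent cp 1 → ok
  c2: data parity 1, sent cp 0 → mismatch
  c3: data parity 1, sent cp 1 → ok
Exactly one row (r2) and one column (c2) fail → the flipped bit is at their intersection.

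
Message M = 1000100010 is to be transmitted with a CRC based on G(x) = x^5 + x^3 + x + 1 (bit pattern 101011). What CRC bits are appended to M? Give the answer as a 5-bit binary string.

Append 5 zeros: 100010001000000. Divide by 101011 (XOR where the leading bit is 1):
  pos 0: 100010 XOR 101011 = 001001
  pos 2: 100100 XOR 101011 = 001111
  pos 4: 111110 XOR 101011 = 010101
  pos 5: 101010 XOR 101011 = 000001
Remainder (last 5 bits) = 10000. This is the CRC / FCS.

10000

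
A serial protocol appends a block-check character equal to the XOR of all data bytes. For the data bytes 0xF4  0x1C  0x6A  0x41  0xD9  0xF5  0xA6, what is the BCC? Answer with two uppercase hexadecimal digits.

XOR the bytes together:
  start with 0xF4
  0xF4 ⊕ 0x1C = 0xE8
  0xE8 ⊕ 0x6A = 0x82
  0x82 ⊕ 0x41 = 0xC3
  0xC3 ⊕ 0xD9 = 0x1A
  0x1A ⊕ 0xF5 = 0xEF
  0xEF ⊕ 0xA6 = 0x49

49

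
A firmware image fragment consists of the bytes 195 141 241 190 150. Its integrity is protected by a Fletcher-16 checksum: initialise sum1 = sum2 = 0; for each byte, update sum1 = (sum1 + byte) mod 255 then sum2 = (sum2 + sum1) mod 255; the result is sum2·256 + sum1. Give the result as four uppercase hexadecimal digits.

Running sums (mod 255):
  after byte 0 (195): sum1=195, sum2=195
  after byte 1 (141): sum1=81, sum2=21
  after byte 2 (241): sum1=67, sum2=88
  after byte 3 (190): sum1=2, sum2=90
  after byte 4 (150): sum1=152, sum2=242
Checksum = sum2·256 + sum1 = 242·256 + 152 = 62104 = 0xF298.

F298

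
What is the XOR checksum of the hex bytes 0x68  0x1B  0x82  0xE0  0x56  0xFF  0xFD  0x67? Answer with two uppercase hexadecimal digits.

XOR the bytes together:
  start with 0x68
  0x68 ⊕ 0x1B = 0x73
  0x73 ⊕ 0x82 = 0xF1
  0xF1 ⊕ 0xE0 = 0x11
  0x11 ⊕ 0x56 = 0x47
  0x47 ⊕ 0xFF = 0xB8
  0xB8 ⊕ 0xFD = 0x45
  0x45 ⊕ 0x67 = 0x22

22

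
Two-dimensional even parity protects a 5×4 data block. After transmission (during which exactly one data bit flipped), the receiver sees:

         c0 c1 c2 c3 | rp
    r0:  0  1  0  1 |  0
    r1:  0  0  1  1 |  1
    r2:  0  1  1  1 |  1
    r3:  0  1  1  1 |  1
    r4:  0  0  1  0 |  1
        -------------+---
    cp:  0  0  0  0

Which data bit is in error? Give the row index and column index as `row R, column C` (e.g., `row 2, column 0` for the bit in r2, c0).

row 1, column 1

Recompute each row's even parity and compare to rp:
  r0: data parity 0, sent rp 0 → ok
  r1: data parity 0, sent rp 1 → mismatch
  r2: data parity 1, sent rp 1 → ok
  r3: data parity 1, sent rp 1 → ok
  r4: data parity 1, sent rp 1 → ok
Recompute each column's even parity and compare to cp:
  c0: data parity 0, sent cp 0 → ok
  c1: data parity 1, sent cp 0 → mismatch
  c2: data parity 0, sent cp 0 → ok
  c3: data parity 0, sent cp 0 → ok
Exactly one row (r1) and one column (c1) fail → the flipped bit is at their intersection.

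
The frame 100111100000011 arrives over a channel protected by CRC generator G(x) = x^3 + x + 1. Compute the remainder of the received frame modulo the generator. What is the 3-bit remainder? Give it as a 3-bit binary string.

Modulo-2 division of 100111100000011 by 1011:
  pos 0: 1001 XOR 1011 = 0010
  pos 2: 1011 XOR 1011 = 0000
  pos 6: 1000 XOR 1011 = 0011
  pos 8: 1100 XOR 1011 = 0111
  pos 9: 1110 XOR 1011 = 0101
  pos 10: 1011 XOR 1011 = 0000
Remainder = 001 (nonzero — an error is detected).

001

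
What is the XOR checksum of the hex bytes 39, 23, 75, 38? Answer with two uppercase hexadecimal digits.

57

XOR the bytes together:
  start with 0x39
  0x39 ⊕ 0x23 = 0x1A
  0x1A ⊕ 0x75 = 0x6F
  0x6F ⊕ 0x38 = 0x57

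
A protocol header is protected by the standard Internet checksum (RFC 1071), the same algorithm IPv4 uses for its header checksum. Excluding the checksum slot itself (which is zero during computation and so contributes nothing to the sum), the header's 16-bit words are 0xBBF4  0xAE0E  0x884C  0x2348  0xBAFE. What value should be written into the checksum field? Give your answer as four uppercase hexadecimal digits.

2F69

One's-complement addition (fold any carry out of bit 15 back into bit 0):
  0xBBF4 + 0xAE0E = 0x16A02 → wrap carry → 0x6A03
  0x6A03 + 0x884C = 0x0F24F
  0xF24F + 0x2348 = 0x11597 → wrap carry → 0x1598
  0x1598 + 0xBAFE = 0x0D096
One's-complement sum = 0xD096.
Checksum = ~0xD096 & 0xFFFF = 0x2F69.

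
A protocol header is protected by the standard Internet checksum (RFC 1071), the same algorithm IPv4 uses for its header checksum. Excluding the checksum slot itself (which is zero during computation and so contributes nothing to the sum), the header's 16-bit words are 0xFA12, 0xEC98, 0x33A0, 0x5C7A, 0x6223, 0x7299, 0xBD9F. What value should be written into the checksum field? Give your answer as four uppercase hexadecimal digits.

One's-complement addition (fold any carry out of bit 15 back into bit 0):
  0xFA12 + 0xEC98 = 0x1E6AA → wrap carry → 0xE6AB
  0xE6AB + 0x33A0 = 0x11A4B → wrap carry → 0x1A4C
  0x1A4C + 0x5C7A = 0x076C6
  0x76C6 + 0x6223 = 0x0D8E9
  0xD8E9 + 0x7299 = 0x14B82 → wrap carry → 0x4B83
  0x4B83 + 0xBD9F = 0x10922 → wrap carry → 0x0923
One's-complement sum = 0x0923.
Checksum = ~0x0923 & 0xFFFF = 0xF6DC.

F6DC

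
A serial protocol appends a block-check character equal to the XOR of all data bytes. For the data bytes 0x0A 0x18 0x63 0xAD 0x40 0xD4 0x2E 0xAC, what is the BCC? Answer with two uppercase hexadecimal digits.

XOR the bytes together:
  start with 0x0A
  0x0A ⊕ 0x18 = 0x12
  0x12 ⊕ 0x63 = 0x71
  0x71 ⊕ 0xAD = 0xDC
  0xDC ⊕ 0x40 = 0x9C
  0x9C ⊕ 0xD4 = 0x48
  0x48 ⊕ 0x2E = 0x66
  0x66 ⊕ 0xAC = 0xCA

CA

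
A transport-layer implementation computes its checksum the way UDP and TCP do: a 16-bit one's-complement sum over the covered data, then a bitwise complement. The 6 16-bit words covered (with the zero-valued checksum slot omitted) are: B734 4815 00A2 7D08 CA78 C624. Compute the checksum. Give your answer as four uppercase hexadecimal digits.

F26D

One's-complement addition (fold any carry out of bit 15 back into bit 0):
  0xB734 + 0x4815 = 0x0FF49
  0xFF49 + 0x00A2 = 0x0FFEB
  0xFFEB + 0x7D08 = 0x17CF3 → wrap carry → 0x7CF4
  0x7CF4 + 0xCA78 = 0x1476C → wrap carry → 0x476D
  0x476D + 0xC624 = 0x10D91 → wrap carry → 0x0D92
One's-complement sum = 0x0D92.
Checksum = ~0x0D92 & 0xFFFF = 0xF26D.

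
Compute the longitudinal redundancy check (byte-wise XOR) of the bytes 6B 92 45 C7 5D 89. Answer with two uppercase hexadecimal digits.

AF

XOR the bytes together:
  start with 0x6B
  0x6B ⊕ 0x92 = 0xF9
  0xF9 ⊕ 0x45 = 0xBC
  0xBC ⊕ 0xC7 = 0x7B
  0x7B ⊕ 0x5D = 0x26
  0x26 ⊕ 0x89 = 0xAF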